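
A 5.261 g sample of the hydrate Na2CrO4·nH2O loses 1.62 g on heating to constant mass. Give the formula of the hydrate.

Mass of anhydrous Na2CrO4 = 5.261 − 1.62 = 3.641 g
mol H2O = 1.62 / 18.02 = 0.0899
Molar mass of Na2CrO4 = 161.98 g/mol → mol Na2CrO4 = 3.641 / 161.98 = 0.02248
n = 0.0899 / 0.02248 = 4.00 ≈ 4 → Na2CrO4·4H2O

Na2CrO4·4H2O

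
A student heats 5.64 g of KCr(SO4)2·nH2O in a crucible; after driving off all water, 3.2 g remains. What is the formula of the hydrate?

KCr(SO4)2·12H2O

Mass of water lost = 5.64 − 3.2 = 2.44 g → 2.44 / 18.02 = 0.1354 mol H2O
Molar mass of KCr(SO4)2 = 283.24 g/mol → mol KCr(SO4)2 = 3.2 / 283.24 = 0.0113
n = 0.1354 / 0.0113 = 11.99 ≈ 12 → KCr(SO4)2·12H2O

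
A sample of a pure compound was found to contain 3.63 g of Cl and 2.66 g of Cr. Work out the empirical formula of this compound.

Cl2Cr

Cl: 3.63 g ÷ 35.45 g/mol = 0.1024 mol
Cr: 2.66 g ÷ 52.00 g/mol = 0.05115 mol
Smallest is Cr at 0.05115 mol; normalising gives Cl 2.002, Cr 1.000
Ratio ≈ 2:1, so the empirical formula is Cl2Cr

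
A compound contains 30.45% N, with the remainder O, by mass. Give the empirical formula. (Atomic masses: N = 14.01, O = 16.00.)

NO2

Assume 100 g: 30.45 g N, 69.55 g O.
N: 30.45 g ÷ 14.01 g/mol = 2.173 mol
O: 69.55 g ÷ 16.00 g/mol = 4.347 mol
Divide by the smallest (2.173 mol N): N 1.000, O 2.000
→ NO2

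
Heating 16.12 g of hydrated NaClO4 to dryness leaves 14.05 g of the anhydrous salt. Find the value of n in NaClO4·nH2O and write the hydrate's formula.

NaClO4·H2O

Mass of water lost = 16.12 − 14.05 = 2.07 g → 2.07 / 18.02 = 0.1149 mol H2O
Molar mass of NaClO4 = 122.44 g/mol → mol NaClO4 = 14.05 / 122.44 = 0.1148
n = 0.1149 / 0.1148 = 1.00 ≈ 1 → NaClO4·H2O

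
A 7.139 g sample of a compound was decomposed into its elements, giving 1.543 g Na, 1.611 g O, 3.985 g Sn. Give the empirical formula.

Na2O3Sn

Na: 1.543 g ÷ 22.99 g/mol = 0.06712 mol
O: 1.611 g ÷ 16.00 g/mol = 0.1007 mol
Sn: 3.985 g ÷ 118.71 g/mol = 0.03357 mol
Divide by the smallest (0.03357 mol Sn): Na 1.999, O 2.999, Sn 1.000
→ Na2O3Sn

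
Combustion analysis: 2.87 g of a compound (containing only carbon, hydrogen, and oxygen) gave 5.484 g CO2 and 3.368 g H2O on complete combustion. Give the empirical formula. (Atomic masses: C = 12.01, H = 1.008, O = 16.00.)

C2H6O

mol C = 5.484 / 44.01 = 0.1246; mass C = 0.1246 × 12.01 = 1.497 g
mol H = 2 × (3.368 / 18.02) = 0.3738; mass H = 0.3738 × 1.008 = 0.3768 g
mass O = 2.87 − (1.873) = 0.9967 g → mol O = 0.06229
Ratios (÷ 0.06229): C 2.000, H 6.001, O 1.000
Ratio ≈ 2:6:1, so the empirical formula is C2H6O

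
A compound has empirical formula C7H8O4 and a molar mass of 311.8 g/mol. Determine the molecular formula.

C14H16O8

Empirical-formula mass = 156.13 g/mol
n = 311.8 / 156.13 = 2.00 ≈ 2
Molecular formula = (C7H8O4)2 = C14H16O8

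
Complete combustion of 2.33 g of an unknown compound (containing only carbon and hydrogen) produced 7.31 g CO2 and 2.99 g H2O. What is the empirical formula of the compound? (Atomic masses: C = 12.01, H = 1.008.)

mol C = 7.31 / 44.01 = 0.1661; mass C = 0.1661 × 12.01 = 1.995 g
mol H = 2 × (2.99 / 18.02) = 0.3319; mass H = 0.3319 × 1.008 = 0.3345 g
Smallest is C at 0.1661 mol; normalising gives C 1.000, H 1.998
Ratio ≈ 1:2, so the empirical formula is CH2

CH2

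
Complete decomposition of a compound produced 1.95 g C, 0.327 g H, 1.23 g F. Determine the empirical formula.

C5H10F2

n(C) = 1.95/12.01 = 0.1624, n(H) = 0.327/1.008 = 0.3244, n(F) = 1.23/19.00 = 0.06474
Ratios (÷ 0.06474): C 2.508, H 5.011, F 1.000
Scaling by 2: C 5.02, H 10.02, F 2.00 → C5H10F2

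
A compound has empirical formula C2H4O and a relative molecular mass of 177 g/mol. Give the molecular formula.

Empirical-formula mass = 44.05 g/mol
n = 177 / 44.05 = 4.02 ≈ 4
Molecular formula = (C2H4O)4 = C8H16O4

C8H16O4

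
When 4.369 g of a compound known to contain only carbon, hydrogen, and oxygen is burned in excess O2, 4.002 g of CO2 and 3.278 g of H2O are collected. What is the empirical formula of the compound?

mol C = 4.002 / 44.01 = 0.09093; mass C = 0.09093 × 12.01 = 1.092 g
mol H = 2 × (3.278 / 18.02) = 0.3638; mass H = 0.3638 × 1.008 = 0.3667 g
mass O = 4.369 − (1.459) = 2.910 g → mol O = 0.1819
Smallest is C at 0.09093 mol; normalising gives C 1.000, H 4.001, O 2.000
Ratio ≈ 1:4:2, so the empirical formula is CH4O2

CH4O2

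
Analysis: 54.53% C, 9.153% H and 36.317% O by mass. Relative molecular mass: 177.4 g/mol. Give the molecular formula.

C8H16O4

Assume 100 g: 54.53 g C, 9.153 g H, 36.317 g O.
Moles — C: 54.53 / 12.01 = 4.54 mol; H: 9.153 / 1.008 = 9.08 mol; O: 36.317 / 16.00 = 2.27 mol
Smallest is O at 2.27 mol; normalising gives C 2.000, H 4.000, O 1.000
Ratio ≈ 2:4:1, so the empirical formula is C2H4O
Empirical-formula mass = 44.05 g/mol
n = 177.4 / 44.05 = 4.03 ≈ 4
Molecular formula = (C2H4O)×4 = C8H16O4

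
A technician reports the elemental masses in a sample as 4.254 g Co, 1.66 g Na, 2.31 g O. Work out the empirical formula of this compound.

Co: 4.254 g ÷ 58.93 g/mol = 0.07219 mol
Na: 1.66 g ÷ 22.99 g/mol = 0.07221 mol
O: 2.31 g ÷ 16.00 g/mol = 0.1444 mol
Ratios (÷ 0.07219): Co 1.000, Na 1.000, O 2.000
→ CoNaO2

CoNaO2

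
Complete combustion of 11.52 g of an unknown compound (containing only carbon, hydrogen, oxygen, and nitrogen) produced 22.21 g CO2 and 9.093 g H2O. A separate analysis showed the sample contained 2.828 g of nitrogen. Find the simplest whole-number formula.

mol C = 22.21 / 44.01 = 0.5047; mass C = 0.5047 × 12.01 = 6.061 g
mol H = 2 × (9.093 / 18.02) = 1.009; mass H = 1.009 × 1.008 = 1.017 g
mol N = 2.828 / 14.01 = 0.2019
mass O = 11.52 − (9.906) = 1.614 g → mol O = 0.1009
Smallest is O at 0.1009 mol; normalising gives C 5.004, H 10.006, N 2.001, O 1.000
→ C5H10N2O

C5H10N2O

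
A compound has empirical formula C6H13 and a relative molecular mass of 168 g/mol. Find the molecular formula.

C12H26

Empirical-formula mass = 85.16 g/mol
n = 168 / 85.16 = 1.97 ≈ 2
Molecular formula = (C6H13)2 = C12H26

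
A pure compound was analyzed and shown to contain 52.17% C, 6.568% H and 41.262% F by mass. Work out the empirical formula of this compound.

Assume 100 g: 52.17 g C, 6.568 g H, 41.262 g F.
Moles — C: 52.17 / 12.01 = 4.344 mol; H: 6.568 / 1.008 = 6.516 mol; F: 41.262 / 19.00 = 2.172 mol
Smallest is F at 2.172 mol; normalising gives C 2.000, H 3.000, F 1.000
≈ 2:3:1 → C2H3F

C2H3F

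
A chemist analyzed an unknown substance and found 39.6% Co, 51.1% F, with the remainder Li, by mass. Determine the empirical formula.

Assume 100 g: 39.6 g Co, 51.1 g F, 9.3 g Li.
n(Co) = 39.6/58.93 = 0.672, n(F) = 51.1/19.00 = 2.689, n(Li) = 9.3/6.94 = 1.34
Smallest is Co at 0.672 mol; normalising gives Co 1.000, F 4.002, Li 1.994
Ratio ≈ 1:4:2, so the empirical formula is CoF4Li2

CoF4Li2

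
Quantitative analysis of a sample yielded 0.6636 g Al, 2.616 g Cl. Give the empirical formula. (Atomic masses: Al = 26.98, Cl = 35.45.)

Moles — Al: 0.6636 / 26.98 = 0.0246 mol; Cl: 2.616 / 35.45 = 0.07379 mol
Smallest is Al at 0.0246 mol; normalising gives Al 1.000, Cl 3.000
≈ 1:3 → AlCl3

AlCl3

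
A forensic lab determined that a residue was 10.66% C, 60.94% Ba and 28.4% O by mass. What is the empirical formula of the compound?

Assume 100 g: 10.66 g C, 60.94 g Ba, 28.4 g O.
Moles — C: 10.66 / 12.01 = 0.8876 mol; Ba: 60.94 / 137.33 = 0.4437 mol; O: 28.4 / 16.00 = 1.775 mol
Divide by the smallest (0.4437 mol Ba): C 2.000, Ba 1.000, O 4.000
≈ 2:1:4 → C2BaO4

C2BaO4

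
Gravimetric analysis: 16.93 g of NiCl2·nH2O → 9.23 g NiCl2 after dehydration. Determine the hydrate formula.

NiCl2·6H2O

Mass of water lost = 16.93 − 9.23 = 7.7 g → 7.7 / 18.02 = 0.4273 mol H2O
Molar mass of NiCl2 = 129.59 g/mol → mol NiCl2 = 9.23 / 129.59 = 0.07122
n = 0.4273 / 0.07122 = 6.00 ≈ 6 → NiCl2·6H2O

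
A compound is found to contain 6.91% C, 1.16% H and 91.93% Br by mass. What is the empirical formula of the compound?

Assume 100 g: 6.91 g C, 1.16 g H, 91.93 g Br.
Moles — C: 6.91 / 12.01 = 0.5754 mol; H: 1.16 / 1.008 = 1.151 mol; Br: 91.93 / 79.90 = 1.151 mol
Ratios (÷ 0.5754): C 1.000, H 2.000, Br 2.000
≈ 1:2:2 → CH2Br2

CH2Br2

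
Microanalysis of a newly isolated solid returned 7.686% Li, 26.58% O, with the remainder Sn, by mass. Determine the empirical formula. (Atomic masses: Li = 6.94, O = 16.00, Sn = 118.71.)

Li2O3Sn

Assume 100 g: 7.686 g Li, 26.58 g O, 65.734 g Sn.
Moles — Li: 7.686 / 6.94 = 1.107 mol; O: 26.58 / 16.00 = 1.661 mol; Sn: 65.734 / 118.71 = 0.5537 mol
Smallest is Sn at 0.5537 mol; normalising gives Li 2.000, O 3.000, Sn 1.000
≈ 2:3:1 → Li2O3Sn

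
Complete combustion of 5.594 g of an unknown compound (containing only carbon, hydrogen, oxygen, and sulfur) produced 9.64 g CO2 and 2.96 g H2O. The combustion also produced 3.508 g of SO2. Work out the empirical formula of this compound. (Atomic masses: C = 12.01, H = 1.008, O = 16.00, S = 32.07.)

mol C = 9.64 / 44.01 = 0.2190; mass C = 0.2190 × 12.01 = 2.631 g
mol H = 2 × (2.96 / 18.02) = 0.3285; mass H = 0.3285 × 1.008 = 0.3312 g
mol S = 3.508 / 64.07 = 0.05475; mass S = 1.756 g
mass O = 5.594 − (4.718) = 0.8762 g → mol O = 0.05477
Smallest is S at 0.05475 mol; normalising gives C 4.001, H 6.000, O 1.000, S 1.000
Ratio ≈ 4:6:1:1, so the empirical formula is C4H6OS

C4H6OS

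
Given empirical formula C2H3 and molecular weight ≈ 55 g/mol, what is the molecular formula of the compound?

Empirical-formula mass = 27.04 g/mol
n = 55 / 27.04 = 2.03 ≈ 2
Molecular formula = (C2H3)2 = C4H6

C4H6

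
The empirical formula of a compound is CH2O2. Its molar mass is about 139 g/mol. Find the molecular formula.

Empirical-formula mass = 46.03 g/mol
n = 139 / 46.03 = 3.02 ≈ 3
Molecular formula = (CH2O2)3 = C3H6O6

C3H6O6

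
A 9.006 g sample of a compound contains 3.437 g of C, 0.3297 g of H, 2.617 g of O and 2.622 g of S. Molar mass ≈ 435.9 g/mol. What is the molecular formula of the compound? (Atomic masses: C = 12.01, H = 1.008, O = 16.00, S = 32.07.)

n(C) = 3.437/12.01 = 0.2862, n(H) = 0.3297/1.008 = 0.3271, n(O) = 2.617/16.00 = 0.1636, n(S) = 2.622/32.07 = 0.08176
Ratios (÷ 0.08176): C 3.500, H 4.001, O 2.001, S 1.000
Scaling by 2: C 7.00, H 8.00, O 4.00, S 2.00 → C7H8O4S2
Empirical-formula mass = 220.27 g/mol
n = 435.9 / 220.27 = 1.98 ≈ 2
Molecular formula = (C7H8O4S2)×2 = C14H16O8S4

C14H16O8S4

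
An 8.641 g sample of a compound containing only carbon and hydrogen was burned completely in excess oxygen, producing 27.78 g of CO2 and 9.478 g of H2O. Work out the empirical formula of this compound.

mol C = 27.78 / 44.01 = 0.6312; mass C = 0.6312 × 12.01 = 7.581 g
mol H = 2 × (9.478 / 18.02) = 1.052; mass H = 1.052 × 1.008 = 1.060 g
Ratios (÷ 0.6312): C 1.000, H 1.667
Scaling by 3: C 3.00, H 5.00 → C3H5

C3H5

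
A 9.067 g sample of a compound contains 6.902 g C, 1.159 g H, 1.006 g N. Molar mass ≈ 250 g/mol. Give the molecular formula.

C16H32N2

Moles — C: 6.902 / 12.01 = 0.5747 mol; H: 1.159 / 1.008 = 1.15 mol; N: 1.006 / 14.01 = 0.07181 mol
Ratios (÷ 0.07181): C 8.003, H 16.013, N 1.000
Ratio ≈ 8:16:1, so the empirical formula is C8H16N
Empirical-formula mass = 126.22 g/mol
n = 250 / 126.22 = 1.98 ≈ 2
Molecular formula = (C8H16N)×2 = C16H32N2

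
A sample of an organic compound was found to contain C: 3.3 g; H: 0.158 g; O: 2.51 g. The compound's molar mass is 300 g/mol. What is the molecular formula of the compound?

C14H8O8

Moles — C: 3.3 / 12.01 = 0.2748 mol; H: 0.158 / 1.008 = 0.1567 mol; O: 2.51 / 16.00 = 0.1569 mol
Divide by the smallest (0.1567 mol H): C 1.753, H 1.000, O 1.001
×4: C 7.01, H 4.00, O 4.00 → C7H4O4
Empirical-formula mass = 152.10 g/mol
n = 300 / 152.10 = 1.97 ≈ 2
Molecular formula = (C7H4O4)×2 = C14H8O8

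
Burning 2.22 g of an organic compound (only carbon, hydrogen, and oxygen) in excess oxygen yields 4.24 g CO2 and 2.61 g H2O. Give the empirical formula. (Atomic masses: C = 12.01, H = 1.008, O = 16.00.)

mol C = 4.24 / 44.01 = 0.09634; mass C = 0.09634 × 12.01 = 1.157 g
mol H = 2 × (2.61 / 18.02) = 0.2897; mass H = 0.2897 × 1.008 = 0.2920 g
mass O = 2.22 − (1.449) = 0.7709 g → mol O = 0.04818
Ratios (÷ 0.04818): C 1.999, H 6.012, O 1.000
≈ 2:6:1 → C2H6O

C2H6O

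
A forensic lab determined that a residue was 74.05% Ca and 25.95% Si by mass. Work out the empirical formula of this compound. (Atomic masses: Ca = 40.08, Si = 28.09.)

Assume 100 g: 74.05 g Ca, 25.95 g Si.
Moles — Ca: 74.05 / 40.08 = 1.848 mol; Si: 25.95 / 28.09 = 0.9238 mol
Divide by the smallest (0.9238 mol Si): Ca 2.000, Si 1.000
→ Ca2Si

Ca2Si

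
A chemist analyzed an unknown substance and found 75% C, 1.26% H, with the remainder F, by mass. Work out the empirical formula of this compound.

Assume 100 g: 75 g C, 1.26 g H, 23.74 g F.
C: 75 g ÷ 12.01 g/mol = 6.245 mol
H: 1.26 g ÷ 1.008 g/mol = 1.25 mol
F: 23.74 g ÷ 19.00 g/mol = 1.249 mol
Ratios (÷ 1.249): C 4.998, H 1.000, F 1.000
Ratio ≈ 5:1:1, so the empirical formula is C5HF

C5HF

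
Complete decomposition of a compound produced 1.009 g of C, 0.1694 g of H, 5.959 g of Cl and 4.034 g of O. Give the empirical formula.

CH2Cl2O3

n(C) = 1.009/12.01 = 0.08401, n(H) = 0.1694/1.008 = 0.1681, n(Cl) = 5.959/35.45 = 0.1681, n(O) = 4.034/16.00 = 0.2521
Divide by the smallest (0.08401 mol C): C 1.000, H 2.000, Cl 2.001, O 3.001
≈ 1:2:2:3 → CH2Cl2O3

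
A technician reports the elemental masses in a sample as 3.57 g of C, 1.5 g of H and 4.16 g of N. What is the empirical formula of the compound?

CH5N

Moles — C: 3.57 / 12.01 = 0.2973 mol; H: 1.5 / 1.008 = 1.488 mol; N: 4.16 / 14.01 = 0.2969 mol
Smallest is N at 0.2969 mol; normalising gives C 1.001, H 5.012, N 1.000
≈ 1:5:1 → CH5N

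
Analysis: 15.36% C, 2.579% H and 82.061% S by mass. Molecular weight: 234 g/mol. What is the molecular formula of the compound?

C3H6S6

Assume 100 g: 15.36 g C, 2.579 g H, 82.061 g S.
C: 15.36 g ÷ 12.01 g/mol = 1.279 mol
H: 2.579 g ÷ 1.008 g/mol = 2.559 mol
S: 82.061 g ÷ 32.07 g/mol = 2.559 mol
Smallest is C at 1.279 mol; normalising gives C 1.000, H 2.001, S 2.001
Ratio ≈ 1:2:2, so the empirical formula is CH2S2
Empirical-formula mass = 78.17 g/mol
n = 234 / 78.17 = 2.99 ≈ 3
Molecular formula = (CH2S2)×3 = C3H6S6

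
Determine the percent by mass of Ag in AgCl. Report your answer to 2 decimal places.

Molar mass = 1(107.87) + 1(35.45) = 143.320 g/mol
Mass of Ag per mole = 1 × 107.87 = 107.870 g
% Ag = 107.870 / 143.320 × 100 = 75.27%

75.27%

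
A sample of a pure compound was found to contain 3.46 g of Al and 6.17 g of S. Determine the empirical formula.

Al: 3.46 g ÷ 26.98 g/mol = 0.1282 mol
S: 6.17 g ÷ 32.07 g/mol = 0.1924 mol
Smallest is Al at 0.1282 mol; normalising gives Al 1.000, S 1.500
Multiply by 2: Al 2.00, S 3.00 → Al2S3

Al2S3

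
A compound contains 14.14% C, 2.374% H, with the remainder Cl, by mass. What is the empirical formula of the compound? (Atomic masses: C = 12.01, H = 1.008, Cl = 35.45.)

CH2Cl2

Assume 100 g: 14.14 g C, 2.374 g H, 83.486 g Cl.
Moles — C: 14.14 / 12.01 = 1.177 mol; H: 2.374 / 1.008 = 2.355 mol; Cl: 83.486 / 35.45 = 2.355 mol
Ratios (÷ 1.177): C 1.000, H 2.000, Cl 2.000
→ CH2Cl2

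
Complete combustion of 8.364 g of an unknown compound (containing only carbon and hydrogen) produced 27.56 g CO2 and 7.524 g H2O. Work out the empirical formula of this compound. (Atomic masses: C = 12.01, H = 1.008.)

C3H4

mol C = 27.56 / 44.01 = 0.6262; mass C = 0.6262 × 12.01 = 7.521 g
mol H = 2 × (7.524 / 18.02) = 0.8351; mass H = 0.8351 × 1.008 = 0.8418 g
Smallest is C at 0.6262 mol; normalising gives C 1.000, H 1.334
×3: C 3.00, H 4.00 → C3H4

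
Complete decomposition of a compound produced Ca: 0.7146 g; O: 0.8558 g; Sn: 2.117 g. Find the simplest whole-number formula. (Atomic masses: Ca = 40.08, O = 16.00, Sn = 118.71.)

CaO3Sn

Moles — Ca: 0.7146 / 40.08 = 0.01783 mol; O: 0.8558 / 16.00 = 0.05349 mol; Sn: 2.117 / 118.71 = 0.01783 mol
Divide by the smallest (0.01783 mol Ca): Ca 1.000, O 3.000, Sn 1.000
Ratio ≈ 1:3:1, so the empirical formula is CaO3Sn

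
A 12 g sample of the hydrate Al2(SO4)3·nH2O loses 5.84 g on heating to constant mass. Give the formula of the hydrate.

Mass of anhydrous Al2(SO4)3 = 12 − 5.84 = 6.16 g
mol H2O = 5.84 / 18.02 = 0.3241
Molar mass of Al2(SO4)3 = 342.17 g/mol → mol Al2(SO4)3 = 6.16 / 342.17 = 0.018
n = 0.3241 / 0.018 = 18.00 ≈ 18 → Al2(SO4)3·18H2O

Al2(SO4)3·18H2O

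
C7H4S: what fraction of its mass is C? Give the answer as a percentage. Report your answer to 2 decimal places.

Molar mass = 7(12.01) + 4(1.008) + 1(32.07) = 120.172 g/mol
Mass of C per mole = 7 × 12.01 = 84.070 g
% C = 84.070 / 120.172 × 100 = 69.96%

69.96%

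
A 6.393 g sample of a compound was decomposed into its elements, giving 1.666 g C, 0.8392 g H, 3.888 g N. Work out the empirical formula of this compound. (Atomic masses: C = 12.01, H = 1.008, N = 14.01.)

n(C) = 1.666/12.01 = 0.1387, n(H) = 0.8392/1.008 = 0.8325, n(N) = 3.888/14.01 = 0.2775
Divide by the smallest (0.1387 mol C): C 1.000, H 6.002, N 2.001
≈ 1:6:2 → CH6N2

CH6N2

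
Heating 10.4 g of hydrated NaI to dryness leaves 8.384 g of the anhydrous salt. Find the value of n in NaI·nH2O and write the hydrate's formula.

NaI·2H2O

Mass of water lost = 10.4 − 8.384 = 2.016 g → 2.016 / 18.02 = 0.1119 mol H2O
Molar mass of NaI = 149.89 g/mol → mol NaI = 8.384 / 149.89 = 0.05593
n = 0.1119 / 0.05593 = 2.00 ≈ 2 → NaI·2H2O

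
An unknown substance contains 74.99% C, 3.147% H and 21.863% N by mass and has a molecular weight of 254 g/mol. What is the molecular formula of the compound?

Assume 100 g: 74.99 g C, 3.147 g H, 21.863 g N.
n(C) = 74.99/12.01 = 6.244, n(H) = 3.147/1.008 = 3.122, n(N) = 21.863/14.01 = 1.561
Divide by the smallest (1.561 mol N): C 4.001, H 2.001, N 1.000
→ C4H2N
Empirical-formula mass = 64.07 g/mol
n = 254 / 64.07 = 3.96 ≈ 4
Molecular formula = (C4H2N)×4 = C16H8N4

C16H8N4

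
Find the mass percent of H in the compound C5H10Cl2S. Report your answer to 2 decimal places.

5.82%

Molar mass = 5(12.01) + 10(1.008) + 2(35.45) + 1(32.07) = 173.100 g/mol
Mass of H per mole = 10 × 1.008 = 10.080 g
% H = 10.080 / 173.100 × 100 = 5.82%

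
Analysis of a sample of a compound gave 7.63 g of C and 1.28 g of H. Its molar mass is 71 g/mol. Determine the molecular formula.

C: 7.63 g ÷ 12.01 g/mol = 0.6353 mol
H: 1.28 g ÷ 1.008 g/mol = 1.27 mol
Divide by the smallest (0.6353 mol C): C 1.000, H 1.999
≈ 1:2 → CH2
Empirical-formula mass = 14.03 g/mol
n = 71 / 14.03 = 5.06 ≈ 5
Molecular formula = (CH2)×5 = C5H10

C5H10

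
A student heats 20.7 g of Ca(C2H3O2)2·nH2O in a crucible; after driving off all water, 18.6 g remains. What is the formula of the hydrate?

Mass of water lost = 20.7 − 18.6 = 2.1 g → 2.1 / 18.02 = 0.1165 mol H2O
Molar mass of Ca(C2H3O2)2 = 158.17 g/mol → mol Ca(C2H3O2)2 = 18.6 / 158.17 = 0.1176
n = 0.1165 / 0.1176 = 0.99 ≈ 1 → Ca(C2H3O2)2·H2O

Ca(C2H3O2)2·H2O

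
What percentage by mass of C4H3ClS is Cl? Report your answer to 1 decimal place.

Molar mass = 4(12.01) + 3(1.008) + 1(35.45) + 1(32.07) = 118.584 g/mol
Mass of Cl per mole = 1 × 35.45 = 35.450 g
% Cl = 35.450 / 118.584 × 100 = 29.9%

29.9%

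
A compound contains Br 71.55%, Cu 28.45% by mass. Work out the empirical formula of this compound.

Br2Cu

Assume 100 g: 71.55 g Br, 28.45 g Cu.
n(Br) = 71.55/79.90 = 0.8955, n(Cu) = 28.45/63.55 = 0.4477
Smallest is Cu at 0.4477 mol; normalising gives Br 2.000, Cu 1.000
→ Br2Cu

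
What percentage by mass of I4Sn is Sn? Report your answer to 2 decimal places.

Molar mass = 4(126.90) + 1(118.71) = 626.310 g/mol
Mass of Sn per mole = 1 × 118.71 = 118.710 g
% Sn = 118.710 / 626.310 × 100 = 18.95%

18.95%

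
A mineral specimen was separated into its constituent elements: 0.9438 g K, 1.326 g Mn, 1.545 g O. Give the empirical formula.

Moles — K: 0.9438 / 39.10 = 0.02414 mol; Mn: 1.326 / 54.94 = 0.02414 mol; O: 1.545 / 16.00 = 0.09656 mol
Smallest is Mn at 0.02414 mol; normalising gives K 1.000, Mn 1.000, O 4.001
→ KMnO4

KMnO4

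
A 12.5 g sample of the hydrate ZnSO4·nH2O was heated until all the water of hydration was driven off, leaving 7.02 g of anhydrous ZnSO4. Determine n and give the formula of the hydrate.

Mass of water lost = 12.5 − 7.02 = 5.48 g → 5.48 / 18.02 = 0.3041 mol H2O
Molar mass of ZnSO4 = 161.45 g/mol → mol ZnSO4 = 7.02 / 161.45 = 0.04348
n = 0.3041 / 0.04348 = 6.99 ≈ 7 → ZnSO4·7H2O

ZnSO4·7H2O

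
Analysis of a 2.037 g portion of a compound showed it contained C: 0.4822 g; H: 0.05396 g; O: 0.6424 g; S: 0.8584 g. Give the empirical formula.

C: 0.4822 g ÷ 12.01 g/mol = 0.04015 mol
H: 0.05396 g ÷ 1.008 g/mol = 0.05353 mol
O: 0.6424 g ÷ 16.00 g/mol = 0.04015 mol
S: 0.8584 g ÷ 32.07 g/mol = 0.02677 mol
Smallest is S at 0.02677 mol; normalising gives C 1.500, H 2.000, O 1.500, S 1.000
×2: C 3.00, H 4.00, O 3.00, S 2.00 → C3H4O3S2

C3H4O3S2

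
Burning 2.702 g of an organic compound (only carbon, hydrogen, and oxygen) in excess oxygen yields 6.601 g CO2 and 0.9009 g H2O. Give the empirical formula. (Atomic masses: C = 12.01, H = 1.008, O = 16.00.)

C3H2O

mol C = 6.601 / 44.01 = 0.1500; mass C = 0.1500 × 12.01 = 1.801 g
mol H = 2 × (0.9009 / 18.02) = 0.09999; mass H = 0.09999 × 1.008 = 0.1008 g
mass O = 2.702 − (1.902) = 0.7998 g → mol O = 0.04999
Ratios (÷ 0.04999): C 3.000, H 2.000, O 1.000
Ratio ≈ 3:2:1, so the empirical formula is C3H2O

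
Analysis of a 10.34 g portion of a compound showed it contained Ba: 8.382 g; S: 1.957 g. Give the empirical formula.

Ba: 8.382 g ÷ 137.33 g/mol = 0.06104 mol
S: 1.957 g ÷ 32.07 g/mol = 0.06102 mol
Ratios (÷ 0.06102): Ba 1.000, S 1.000
Ratio ≈ 1:1, so the empirical formula is BaS

BaS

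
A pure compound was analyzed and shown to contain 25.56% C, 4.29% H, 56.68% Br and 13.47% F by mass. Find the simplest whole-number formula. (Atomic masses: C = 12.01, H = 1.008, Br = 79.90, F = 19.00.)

C3H6BrF

Assume 100 g: 25.56 g C, 4.29 g H, 56.68 g Br, 13.47 g F.
n(C) = 25.56/12.01 = 2.128, n(H) = 4.29/1.008 = 4.256, n(Br) = 56.68/79.90 = 0.7094, n(F) = 13.47/19.00 = 0.7089
Divide by the smallest (0.7089 mol F): C 3.002, H 6.003, Br 1.001, F 1.000
→ C3H6BrF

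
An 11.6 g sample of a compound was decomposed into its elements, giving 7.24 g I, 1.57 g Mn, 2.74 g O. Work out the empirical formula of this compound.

I2MnO6

Moles — I: 7.24 / 126.90 = 0.05705 mol; Mn: 1.57 / 54.94 = 0.02858 mol; O: 2.74 / 16.00 = 0.1713 mol
Ratios (÷ 0.02858): I 1.996, Mn 1.000, O 5.993
→ I2MnO6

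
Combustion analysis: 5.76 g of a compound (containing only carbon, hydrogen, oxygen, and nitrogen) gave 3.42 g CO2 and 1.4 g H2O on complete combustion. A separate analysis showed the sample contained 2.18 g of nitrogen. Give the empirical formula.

CH2N2O2

mol C = 3.42 / 44.01 = 0.07771; mass C = 0.07771 × 12.01 = 0.9333 g
mol H = 2 × (1.4 / 18.02) = 0.1554; mass H = 0.1554 × 1.008 = 0.1566 g
mol N = 2.18 / 14.01 = 0.1556
mass O = 5.76 − (3.270) = 2.490 g → mol O = 0.1556
Divide by the smallest (0.07771 mol C): C 1.000, H 2.000, N 2.002, O 2.003
Ratio ≈ 1:2:2:2, so the empirical formula is CH2N2O2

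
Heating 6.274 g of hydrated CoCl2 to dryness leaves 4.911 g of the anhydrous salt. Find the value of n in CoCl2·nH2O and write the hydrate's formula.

CoCl2·2H2O

Mass of water lost = 6.274 − 4.911 = 1.363 g → 1.363 / 18.02 = 0.07564 mol H2O
Molar mass of CoCl2 = 129.83 g/mol → mol CoCl2 = 4.911 / 129.83 = 0.03783
n = 0.07564 / 0.03783 = 2.00 ≈ 2 → CoCl2·2H2O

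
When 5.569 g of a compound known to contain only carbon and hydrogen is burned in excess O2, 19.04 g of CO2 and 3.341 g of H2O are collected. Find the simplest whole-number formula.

C7H6

mol C = 19.04 / 44.01 = 0.4326; mass C = 0.4326 × 12.01 = 5.196 g
mol H = 2 × (3.341 / 18.02) = 0.3708; mass H = 0.3708 × 1.008 = 0.3738 g
Smallest is H at 0.3708 mol; normalising gives C 1.167, H 1.000
Multiply by 6: C 7.00, H 6.00 → C7H6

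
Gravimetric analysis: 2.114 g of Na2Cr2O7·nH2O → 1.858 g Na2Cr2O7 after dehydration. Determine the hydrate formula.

Na2Cr2O7·2H2O

Mass of water lost = 2.114 − 1.858 = 0.256 g → 0.256 / 18.02 = 0.01421 mol H2O
Molar mass of Na2Cr2O7 = 261.98 g/mol → mol Na2Cr2O7 = 1.858 / 261.98 = 0.007092
n = 0.01421 / 0.007092 = 2.00 ≈ 2 → Na2Cr2O7·2H2O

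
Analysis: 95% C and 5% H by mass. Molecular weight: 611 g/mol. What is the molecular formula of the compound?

Assume 100 g: 95 g C, 5 g H.
C: 95 g ÷ 12.01 g/mol = 7.91 mol
H: 5 g ÷ 1.008 g/mol = 4.96 mol
Ratios (÷ 4.96): C 1.595, H 1.000
Multiply by 5: C 7.97, H 5.00 → C8H5
Empirical-formula mass = 101.12 g/mol
n = 611 / 101.12 = 6.04 ≈ 6
Molecular formula = (C8H5)×6 = C48H30

C48H30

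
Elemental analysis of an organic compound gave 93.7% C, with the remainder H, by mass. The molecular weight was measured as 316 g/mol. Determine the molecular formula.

Assume 100 g: 93.7 g C, 6.3 g H.
C: 93.7 g ÷ 12.01 g/mol = 7.802 mol
H: 6.3 g ÷ 1.008 g/mol = 6.25 mol
Smallest is H at 6.25 mol; normalising gives C 1.248, H 1.000
Scaling by 4: C 4.99, H 4.00 → C5H4
Empirical-formula mass = 64.08 g/mol
n = 316 / 64.08 = 4.93 ≈ 5
Molecular formula = (C5H4)×5 = C25H20

C25H20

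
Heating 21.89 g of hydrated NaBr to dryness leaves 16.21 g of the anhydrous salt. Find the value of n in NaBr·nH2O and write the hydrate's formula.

Mass of water lost = 21.89 − 16.21 = 5.68 g → 5.68 / 18.02 = 0.3152 mol H2O
Molar mass of NaBr = 102.89 g/mol → mol NaBr = 16.21 / 102.89 = 0.1575
n = 0.3152 / 0.1575 = 2.00 ≈ 2 → NaBr·2H2O

NaBr·2H2O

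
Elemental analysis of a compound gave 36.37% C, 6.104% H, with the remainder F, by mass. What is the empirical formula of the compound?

Assume 100 g: 36.37 g C, 6.104 g H, 57.526 g F.
C: 36.37 g ÷ 12.01 g/mol = 3.028 mol
H: 6.104 g ÷ 1.008 g/mol = 6.056 mol
F: 57.526 g ÷ 19.00 g/mol = 3.028 mol
Smallest is F at 3.028 mol; normalising gives C 1.000, H 2.000, F 1.000
≈ 1:2:1 → CH2F

CH2F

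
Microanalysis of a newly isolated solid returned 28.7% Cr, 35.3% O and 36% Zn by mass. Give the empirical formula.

CrO4Zn

Assume 100 g: 28.7 g Cr, 35.3 g O, 36 g Zn.
Cr: 28.7 g ÷ 52.00 g/mol = 0.5519 mol
O: 35.3 g ÷ 16.00 g/mol = 2.206 mol
Zn: 36 g ÷ 65.38 g/mol = 0.5506 mol
Smallest is Zn at 0.5506 mol; normalising gives Cr 1.002, O 4.007, Zn 1.000
→ CrO4Zn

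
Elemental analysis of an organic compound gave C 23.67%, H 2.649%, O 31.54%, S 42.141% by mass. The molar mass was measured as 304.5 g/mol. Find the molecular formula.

Assume 100 g: 23.67 g C, 2.649 g H, 31.54 g O, 42.141 g S.
Moles — C: 23.67 / 12.01 = 1.971 mol; H: 2.649 / 1.008 = 2.628 mol; O: 31.54 / 16.00 = 1.971 mol; S: 42.141 / 32.07 = 1.314 mol
Divide by the smallest (1.314 mol S): C 1.500, H 2.000, O 1.500, S 1.000
Multiply by 2: C 3.00, H 4.00, O 3.00, S 2.00 → C3H4O3S2
Empirical-formula mass = 152.20 g/mol
n = 304.5 / 152.20 = 2.00 ≈ 2
Molecular formula = (C3H4O3S2)×2 = C6H8O6S4

C6H8O6S4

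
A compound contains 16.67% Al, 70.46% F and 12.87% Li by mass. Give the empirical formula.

Assume 100 g: 16.67 g Al, 70.46 g F, 12.87 g Li.
Al: 16.67 g ÷ 26.98 g/mol = 0.6179 mol
F: 70.46 g ÷ 19.00 g/mol = 3.708 mol
Li: 12.87 g ÷ 6.94 g/mol = 1.854 mol
Ratios (÷ 0.6179): Al 1.000, F 6.002, Li 3.001
→ AlF6Li3

AlF6Li3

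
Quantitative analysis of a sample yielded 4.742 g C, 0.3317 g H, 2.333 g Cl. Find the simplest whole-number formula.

Moles — C: 4.742 / 12.01 = 0.3948 mol; H: 0.3317 / 1.008 = 0.3291 mol; Cl: 2.333 / 35.45 = 0.06581 mol
Smallest is Cl at 0.06581 mol; normalising gives C 6.000, H 5.000, Cl 1.000
Ratio ≈ 6:5:1, so the empirical formula is C6H5Cl

C6H5Cl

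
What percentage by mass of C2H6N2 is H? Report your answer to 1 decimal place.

10.4%

Molar mass = 2(12.01) + 6(1.008) + 2(14.01) = 58.088 g/mol
Mass of H per mole = 6 × 1.008 = 6.048 g
% H = 6.048 / 58.088 × 100 = 10.4%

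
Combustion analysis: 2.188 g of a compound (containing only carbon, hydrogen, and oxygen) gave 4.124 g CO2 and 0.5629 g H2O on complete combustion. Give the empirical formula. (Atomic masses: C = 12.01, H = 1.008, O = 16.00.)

mol C = 4.124 / 44.01 = 0.09371; mass C = 0.09371 × 12.01 = 1.125 g
mol H = 2 × (0.5629 / 18.02) = 0.06248; mass H = 0.06248 × 1.008 = 0.06297 g
mass O = 2.188 − (1.188) = 0.9996 g → mol O = 0.06248
Divide by the smallest (0.06248 mol H): C 1.500, H 1.000, O 1.000
×2: C 3.00, H 2.00, O 2.00 → C3H2O2

C3H2O2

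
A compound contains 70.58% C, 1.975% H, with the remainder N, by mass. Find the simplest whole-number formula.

Assume 100 g: 70.58 g C, 1.975 g H, 27.445 g N.
C: 70.58 g ÷ 12.01 g/mol = 5.877 mol
H: 1.975 g ÷ 1.008 g/mol = 1.959 mol
N: 27.445 g ÷ 14.01 g/mol = 1.959 mol
Ratios (÷ 1.959): C 3.000, H 1.000, N 1.000
≈ 3:1:1 → C3HN

C3HN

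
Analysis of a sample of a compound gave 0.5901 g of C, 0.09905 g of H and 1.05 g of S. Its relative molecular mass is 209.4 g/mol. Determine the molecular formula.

C6H12S4

C: 0.5901 g ÷ 12.01 g/mol = 0.04913 mol
H: 0.09905 g ÷ 1.008 g/mol = 0.09826 mol
S: 1.05 g ÷ 32.07 g/mol = 0.03274 mol
Ratios (÷ 0.03274): C 1.501, H 3.001, S 1.000
Scaling by 2: C 3.00, H 6.00, S 2.00 → C3H6S2
Empirical-formula mass = 106.22 g/mol
n = 209.4 / 106.22 = 1.97 ≈ 2
Molecular formula = (C3H6S2)×2 = C6H12S4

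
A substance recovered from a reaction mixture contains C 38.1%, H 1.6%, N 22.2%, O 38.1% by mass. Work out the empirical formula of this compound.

Assume 100 g: 38.1 g C, 1.6 g H, 22.2 g N, 38.1 g O.
n(C) = 38.1/12.01 = 3.172, n(H) = 1.6/1.008 = 1.587, n(N) = 22.2/14.01 = 1.585, n(O) = 38.1/16.00 = 2.381
Ratios (÷ 1.585): C 2.002, H 1.002, N 1.000, O 1.503
×2: C 4.00, H 2.00, N 2.00, O 3.01 → C4H2N2O3

C4H2N2O3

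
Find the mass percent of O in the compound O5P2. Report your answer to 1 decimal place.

56.4%

Molar mass = 5(16.00) + 2(30.97) = 141.940 g/mol
Mass of O per mole = 5 × 16.00 = 80.000 g
% O = 80.000 / 141.940 × 100 = 56.4%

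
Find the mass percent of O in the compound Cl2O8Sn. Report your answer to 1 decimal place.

40.3%

Molar mass = 2(35.45) + 8(16.00) + 1(118.71) = 317.610 g/mol
Mass of O per mole = 8 × 16.00 = 128.000 g
% O = 128.000 / 317.610 × 100 = 40.3%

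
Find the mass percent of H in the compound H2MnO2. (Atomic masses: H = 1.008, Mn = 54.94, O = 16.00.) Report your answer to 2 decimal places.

Molar mass = 2(1.008) + 1(54.94) + 2(16.00) = 88.956 g/mol
Mass of H per mole = 2 × 1.008 = 2.016 g
% H = 2.016 / 88.956 × 100 = 2.27%

2.27%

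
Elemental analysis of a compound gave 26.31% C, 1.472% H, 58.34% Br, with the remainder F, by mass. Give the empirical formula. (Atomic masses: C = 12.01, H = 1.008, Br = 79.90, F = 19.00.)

Assume 100 g: 26.31 g C, 1.472 g H, 58.34 g Br, 13.878 g F.
C: 26.31 g ÷ 12.01 g/mol = 2.191 mol
H: 1.472 g ÷ 1.008 g/mol = 1.46 mol
Br: 58.34 g ÷ 79.90 g/mol = 0.7302 mol
F: 13.878 g ÷ 19.00 g/mol = 0.7304 mol
Ratios (÷ 0.7302): C 3.000, H 2.000, Br 1.000, F 1.000
Ratio ≈ 3:2:1:1, so the empirical formula is C3H2BrF

C3H2BrF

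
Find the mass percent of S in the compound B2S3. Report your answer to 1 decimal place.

Molar mass = 2(10.81) + 3(32.07) = 117.830 g/mol
Mass of S per mole = 3 × 32.07 = 96.210 g
% S = 96.210 / 117.830 × 100 = 81.7%

81.7%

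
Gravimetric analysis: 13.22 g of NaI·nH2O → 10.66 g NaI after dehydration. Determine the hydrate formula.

Mass of water lost = 13.22 − 10.66 = 2.56 g → 2.56 / 18.02 = 0.1421 mol H2O
Molar mass of NaI = 149.89 g/mol → mol NaI = 10.66 / 149.89 = 0.07112
n = 0.1421 / 0.07112 = 2.00 ≈ 2 → NaI·2H2O

NaI·2H2O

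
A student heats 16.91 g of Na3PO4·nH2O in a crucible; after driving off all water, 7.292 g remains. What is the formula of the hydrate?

Mass of water lost = 16.91 − 7.292 = 9.618 g → 9.618 / 18.02 = 0.5337 mol H2O
Molar mass of Na3PO4 = 163.94 g/mol → mol Na3PO4 = 7.292 / 163.94 = 0.04448
n = 0.5337 / 0.04448 = 12.00 ≈ 12 → Na3PO4·12H2O

Na3PO4·12H2O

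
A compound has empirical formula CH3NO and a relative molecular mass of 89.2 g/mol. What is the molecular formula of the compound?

C2H6N2O2

Empirical-formula mass = 45.04 g/mol
n = 89.2 / 45.04 = 1.98 ≈ 2
Molecular formula = (CH3NO)2 = C2H6N2O2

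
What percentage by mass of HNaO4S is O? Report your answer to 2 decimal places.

Molar mass = 1(1.008) + 1(22.99) + 4(16.00) + 1(32.07) = 120.068 g/mol
Mass of O per mole = 4 × 16.00 = 64.000 g
% O = 64.000 / 120.068 × 100 = 53.30%

53.30%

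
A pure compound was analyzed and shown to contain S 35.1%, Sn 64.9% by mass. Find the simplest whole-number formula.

Assume 100 g: 35.1 g S, 64.9 g Sn.
S: 35.1 g ÷ 32.07 g/mol = 1.094 mol
Sn: 64.9 g ÷ 118.71 g/mol = 0.5467 mol
Smallest is Sn at 0.5467 mol; normalising gives S 2.002, Sn 1.000
→ S2Sn

S2Sn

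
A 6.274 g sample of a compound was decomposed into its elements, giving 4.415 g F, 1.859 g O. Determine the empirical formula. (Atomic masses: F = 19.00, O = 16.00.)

Moles — F: 4.415 / 19.00 = 0.2324 mol; O: 1.859 / 16.00 = 0.1162 mol
Ratios (÷ 0.1162): F 2.000, O 1.000
≈ 2:1 → F2O

F2O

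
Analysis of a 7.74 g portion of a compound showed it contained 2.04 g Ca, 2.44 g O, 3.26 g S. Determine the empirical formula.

CaO3S2

n(Ca) = 2.04/40.08 = 0.0509, n(O) = 2.44/16.00 = 0.1525, n(S) = 3.26/32.07 = 0.1017
Divide by the smallest (0.0509 mol Ca): Ca 1.000, O 2.996, S 1.997
Ratio ≈ 1:3:2, so the empirical formula is CaO3S2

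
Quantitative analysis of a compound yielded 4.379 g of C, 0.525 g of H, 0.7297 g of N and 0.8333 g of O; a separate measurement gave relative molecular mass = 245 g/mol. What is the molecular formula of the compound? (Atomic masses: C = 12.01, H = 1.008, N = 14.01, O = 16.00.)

C: 4.379 g ÷ 12.01 g/mol = 0.3646 mol
H: 0.525 g ÷ 1.008 g/mol = 0.5208 mol
N: 0.7297 g ÷ 14.01 g/mol = 0.05208 mol
O: 0.8333 g ÷ 16.00 g/mol = 0.05208 mol
Smallest is O at 0.05208 mol; normalising gives C 7.001, H 10.000, N 1.000, O 1.000
Ratio ≈ 7:10:1:1, so the empirical formula is C7H10NO
Empirical-formula mass = 124.16 g/mol
n = 245 / 124.16 = 1.97 ≈ 2
Molecular formula = (C7H10NO)×2 = C14H20N2O2

C14H20N2O2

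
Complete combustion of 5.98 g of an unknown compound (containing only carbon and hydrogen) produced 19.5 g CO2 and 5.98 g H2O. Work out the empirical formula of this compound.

mol C = 19.5 / 44.01 = 0.4431; mass C = 0.4431 × 12.01 = 5.321 g
mol H = 2 × (5.98 / 18.02) = 0.6637; mass H = 0.6637 × 1.008 = 0.6690 g
Smallest is C at 0.4431 mol; normalising gives C 1.000, H 1.498
Multiply by 2: C 2.00, H 3.00 → C2H3

C2H3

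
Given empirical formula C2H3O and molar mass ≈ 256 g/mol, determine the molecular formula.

C12H18O6

Empirical-formula mass = 43.04 g/mol
n = 256 / 43.04 = 5.95 ≈ 6
Molecular formula = (C2H3O)6 = C12H18O6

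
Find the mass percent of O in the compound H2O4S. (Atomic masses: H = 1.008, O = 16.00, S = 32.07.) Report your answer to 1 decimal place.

65.2%

Molar mass = 2(1.008) + 4(16.00) + 1(32.07) = 98.086 g/mol
Mass of O per mole = 4 × 16.00 = 64.000 g
% O = 64.000 / 98.086 × 100 = 65.2%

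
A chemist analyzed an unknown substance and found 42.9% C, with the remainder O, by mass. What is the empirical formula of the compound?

Assume 100 g: 42.9 g C, 57.1 g O.
n(C) = 42.9/12.01 = 3.572, n(O) = 57.1/16.00 = 3.569
Divide by the smallest (3.569 mol O): C 1.001, O 1.000
≈ 1:1 → CO

CO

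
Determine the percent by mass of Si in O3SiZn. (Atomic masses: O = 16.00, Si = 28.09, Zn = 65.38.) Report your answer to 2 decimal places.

Molar mass = 3(16.00) + 1(28.09) + 1(65.38) = 141.470 g/mol
Mass of Si per mole = 1 × 28.09 = 28.090 g
% Si = 28.090 / 141.470 × 100 = 19.86%

19.86%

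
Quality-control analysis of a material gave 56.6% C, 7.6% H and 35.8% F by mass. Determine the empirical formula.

Assume 100 g: 56.6 g C, 7.6 g H, 35.8 g F.
Moles — C: 56.6 / 12.01 = 4.713 mol; H: 7.6 / 1.008 = 7.54 mol; F: 35.8 / 19.00 = 1.884 mol
Ratios (÷ 1.884): C 2.501, H 4.002, F 1.000
×2: C 5.00, H 8.00, F 2.00 → C5H8F2

C5H8F2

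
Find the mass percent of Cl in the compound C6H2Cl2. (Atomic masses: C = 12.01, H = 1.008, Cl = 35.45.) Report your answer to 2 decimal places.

48.90%

Molar mass = 6(12.01) + 2(1.008) + 2(35.45) = 144.976 g/mol
Mass of Cl per mole = 2 × 35.45 = 70.900 g
% Cl = 70.900 / 144.976 × 100 = 48.90%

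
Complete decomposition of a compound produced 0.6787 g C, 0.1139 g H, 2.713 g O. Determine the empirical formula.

Moles — C: 0.6787 / 12.01 = 0.05651 mol; H: 0.1139 / 1.008 = 0.113 mol; O: 2.713 / 16.00 = 0.1696 mol
Divide by the smallest (0.05651 mol C): C 1.000, H 2.000, O 3.001
Ratio ≈ 1:2:3, so the empirical formula is CH2O3

CH2O3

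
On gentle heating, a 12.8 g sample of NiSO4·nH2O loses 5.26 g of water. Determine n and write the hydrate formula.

Mass of anhydrous NiSO4 = 12.8 − 5.26 = 7.54 g
mol H2O = 5.26 / 18.02 = 0.2919
Molar mass of NiSO4 = 154.76 g/mol → mol NiSO4 = 7.54 / 154.76 = 0.04872
n = 0.2919 / 0.04872 = 5.99 ≈ 6 → NiSO4·6H2O

NiSO4·6H2O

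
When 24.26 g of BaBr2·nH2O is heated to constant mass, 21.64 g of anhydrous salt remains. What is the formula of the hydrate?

Mass of water lost = 24.26 − 21.64 = 2.62 g → 2.62 / 18.02 = 0.1454 mol H2O
Molar mass of BaBr2 = 297.13 g/mol → mol BaBr2 = 21.64 / 297.13 = 0.07283
n = 0.1454 / 0.07283 = 2.00 ≈ 2 → BaBr2·2H2O

BaBr2·2H2O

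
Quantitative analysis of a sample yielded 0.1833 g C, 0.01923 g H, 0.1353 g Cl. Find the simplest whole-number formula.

C4H5Cl

C: 0.1833 g ÷ 12.01 g/mol = 0.01526 mol
H: 0.01923 g ÷ 1.008 g/mol = 0.01908 mol
Cl: 0.1353 g ÷ 35.45 g/mol = 0.003817 mol
Smallest is Cl at 0.003817 mol; normalising gives C 3.999, H 4.998, Cl 1.000
≈ 4:5:1 → C4H5Cl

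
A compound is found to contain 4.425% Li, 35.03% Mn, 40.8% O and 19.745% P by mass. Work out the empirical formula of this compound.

LiMnO4P

Assume 100 g: 4.425 g Li, 35.03 g Mn, 40.8 g O, 19.745 g P.
Moles — Li: 4.425 / 6.94 = 0.6376 mol; Mn: 35.03 / 54.94 = 0.6376 mol; O: 40.8 / 16.00 = 2.55 mol; P: 19.745 / 30.97 = 0.6376 mol
Ratios (÷ 0.6376): Li 1.000, Mn 1.000, O 4.000, P 1.000
≈ 1:1:4:1 → LiMnO4P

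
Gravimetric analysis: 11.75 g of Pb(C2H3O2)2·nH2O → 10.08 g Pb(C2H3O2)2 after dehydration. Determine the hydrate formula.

Pb(C2H3O2)2·3H2O

Mass of water lost = 11.75 − 10.08 = 1.67 g → 1.67 / 18.02 = 0.09267 mol H2O
Molar mass of Pb(C2H3O2)2 = 325.29 g/mol → mol Pb(C2H3O2)2 = 10.08 / 325.29 = 0.03099
n = 0.09267 / 0.03099 = 2.99 ≈ 3 → Pb(C2H3O2)2·3H2O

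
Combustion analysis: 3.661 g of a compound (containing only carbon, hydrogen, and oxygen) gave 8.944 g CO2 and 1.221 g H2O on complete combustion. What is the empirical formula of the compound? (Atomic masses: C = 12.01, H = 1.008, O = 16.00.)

mol C = 8.944 / 44.01 = 0.2032; mass C = 0.2032 × 12.01 = 2.441 g
mol H = 2 × (1.221 / 18.02) = 0.1355; mass H = 0.1355 × 1.008 = 0.1366 g
mass O = 3.661 − (2.577) = 1.084 g → mol O = 0.06773
Divide by the smallest (0.06773 mol O): C 3.001, H 2.001, O 1.000
→ C3H2O

C3H2O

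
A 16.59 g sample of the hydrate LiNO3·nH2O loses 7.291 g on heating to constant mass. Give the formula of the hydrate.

LiNO3·3H2O

Mass of anhydrous LiNO3 = 16.59 − 7.291 = 9.299 g
mol H2O = 7.291 / 18.02 = 0.4046
Molar mass of LiNO3 = 68.95 g/mol → mol LiNO3 = 9.299 / 68.95 = 0.1349
n = 0.4046 / 0.1349 = 3.00 ≈ 3 → LiNO3·3H2O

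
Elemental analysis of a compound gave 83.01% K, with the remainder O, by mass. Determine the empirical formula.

K2O

Assume 100 g: 83.01 g K, 16.99 g O.
Moles — K: 83.01 / 39.10 = 2.123 mol; O: 16.99 / 16.00 = 1.062 mol
Smallest is O at 1.062 mol; normalising gives K 1.999, O 1.000
≈ 2:1 → K2O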